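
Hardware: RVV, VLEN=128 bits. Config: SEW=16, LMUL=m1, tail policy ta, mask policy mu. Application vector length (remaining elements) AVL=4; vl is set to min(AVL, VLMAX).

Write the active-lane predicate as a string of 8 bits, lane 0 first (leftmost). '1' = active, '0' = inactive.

predicate = 11110000

VLMAX = (128 × 1) / 16 = 8 lanes
vl ← min(4, 8) = 4
bits (lane 0 leftmost): 11110000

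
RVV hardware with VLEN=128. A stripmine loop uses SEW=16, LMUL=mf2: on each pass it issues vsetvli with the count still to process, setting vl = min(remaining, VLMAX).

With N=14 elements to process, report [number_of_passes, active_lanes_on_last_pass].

VLMAX = VLEN×LMUL/SEW = 128×1/2/16 = 4
14 elements at 4/iter → 4 passes, remainder 2 on the last

[iterations, last_vl] = [4, 2]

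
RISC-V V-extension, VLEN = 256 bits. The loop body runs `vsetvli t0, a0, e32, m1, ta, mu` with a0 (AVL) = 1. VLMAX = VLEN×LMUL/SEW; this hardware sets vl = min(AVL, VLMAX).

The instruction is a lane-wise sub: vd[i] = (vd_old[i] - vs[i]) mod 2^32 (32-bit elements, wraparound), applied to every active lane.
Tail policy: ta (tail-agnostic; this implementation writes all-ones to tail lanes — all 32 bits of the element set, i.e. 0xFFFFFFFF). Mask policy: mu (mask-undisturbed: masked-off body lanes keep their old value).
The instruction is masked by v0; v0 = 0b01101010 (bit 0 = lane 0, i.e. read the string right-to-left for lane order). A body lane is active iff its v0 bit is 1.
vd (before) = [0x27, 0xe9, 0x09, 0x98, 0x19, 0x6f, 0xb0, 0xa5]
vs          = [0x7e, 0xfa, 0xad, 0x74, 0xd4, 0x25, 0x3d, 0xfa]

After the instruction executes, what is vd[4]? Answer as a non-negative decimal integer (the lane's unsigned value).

VLMAX = VLEN×LMUL/SEW = 256×1/32 = 8
AVL=1 ≤ VLMAX=8, so vl = 1
lane  0: mask-off/keep ⇒ 0x27
lane  1: tail/ones ⇒ 0xffffffff
lane  2: tail/ones ⇒ 0xffffffff
lane  3: tail/ones ⇒ 0xffffffff
lane  4: tail/ones ⇒ 0xffffffff
lane  5: tail/ones ⇒ 0xffffffff
lane  6: tail/ones ⇒ 0xffffffff
lane  7: tail/ones ⇒ 0xffffffff

vd[4] = 4294967295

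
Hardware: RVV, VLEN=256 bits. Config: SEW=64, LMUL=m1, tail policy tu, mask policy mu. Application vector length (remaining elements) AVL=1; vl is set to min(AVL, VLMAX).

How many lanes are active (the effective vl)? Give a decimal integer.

VLMAX = (256 × 1) / 64 = 4 lanes
vl ← min(1, 4) = 1

vl = 1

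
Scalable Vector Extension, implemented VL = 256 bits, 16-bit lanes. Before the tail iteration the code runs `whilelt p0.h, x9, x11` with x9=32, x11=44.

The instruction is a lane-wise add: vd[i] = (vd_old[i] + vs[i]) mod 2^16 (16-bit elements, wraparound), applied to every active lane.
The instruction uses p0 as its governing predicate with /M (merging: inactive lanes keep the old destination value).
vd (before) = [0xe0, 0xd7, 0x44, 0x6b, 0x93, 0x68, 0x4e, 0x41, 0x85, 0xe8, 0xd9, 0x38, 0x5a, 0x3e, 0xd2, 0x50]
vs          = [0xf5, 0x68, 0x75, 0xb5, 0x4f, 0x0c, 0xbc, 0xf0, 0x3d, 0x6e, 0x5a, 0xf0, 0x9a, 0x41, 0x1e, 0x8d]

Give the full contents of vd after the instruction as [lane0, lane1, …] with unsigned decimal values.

vd = [469, 319, 185, 288, 226, 116, 266, 305, 194, 342, 307, 296, 90, 62, 210, 80]

lane count: 256 div 16 = 16
p0[j] = (32+j < 44); true for j=0..11 → 12 lanes set
  i=0: add(0xe0,0xf5) → 469
  i=1: add(0xd7,0x68) → 319
  i=2: add(0x44,0x75) → 185
  i=3: add(0x6b,0xb5) → 288
  i=4: add(0x93,0x4f) → 226
  i=5: add(0x68,0x0c) → 116
  i=6: add(0x4e,0xbc) → 266
  i=7: add(0x41,0xf0) → 305
  i=8: add(0x85,0x3d) → 194
  i=9: add(0xe8,0x6e) → 342
  i=10: add(0xd9,0x5a) → 307
  i=11: add(0x38,0xf0) → 296
  i=12: tail/keep → 90
  i=13: tail/keep → 62
  i=14: tail/keep → 210
  i=15: tail/keep → 80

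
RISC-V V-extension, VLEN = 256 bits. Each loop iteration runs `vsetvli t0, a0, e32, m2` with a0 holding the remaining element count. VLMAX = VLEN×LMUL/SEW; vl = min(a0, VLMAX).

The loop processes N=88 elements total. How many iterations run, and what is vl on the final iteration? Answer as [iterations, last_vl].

[iterations, last_vl] = [6, 8]

VLMAX = (256 × 2) / 32 = 16 lanes
N=88: ⌈88/16⌉ = 6 iters; last vl = 88 − 5×16 = 8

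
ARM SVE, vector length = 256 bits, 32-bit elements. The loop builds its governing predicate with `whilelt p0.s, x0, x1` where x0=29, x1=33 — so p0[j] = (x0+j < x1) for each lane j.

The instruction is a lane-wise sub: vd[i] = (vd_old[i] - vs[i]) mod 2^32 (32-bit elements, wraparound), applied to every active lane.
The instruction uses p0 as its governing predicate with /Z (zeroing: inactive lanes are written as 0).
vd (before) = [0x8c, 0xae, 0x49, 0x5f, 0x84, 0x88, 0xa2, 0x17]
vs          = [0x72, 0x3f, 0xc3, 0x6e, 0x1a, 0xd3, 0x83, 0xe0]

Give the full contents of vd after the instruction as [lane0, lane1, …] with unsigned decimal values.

vd = [26, 111, 4294967174, 4294967281, 0, 0, 0, 0]

register lanes = 256/32 = 8
active while 29+j < 33, i.e. j ∈ [0,4) capped at 8 ⇒ 4
  i=0: sub(0x8c,0x72) → 26
  i=1: sub(0xae,0x3f) → 111
  i=2: sub(0x49,0xc3) → 4294967174
  i=3: sub(0x5f,0x6e) → 4294967281
  i=4: tail/zero → 0
  i=5: tail/zero → 0
  i=6: tail/zero → 0
  i=7: tail/zero → 0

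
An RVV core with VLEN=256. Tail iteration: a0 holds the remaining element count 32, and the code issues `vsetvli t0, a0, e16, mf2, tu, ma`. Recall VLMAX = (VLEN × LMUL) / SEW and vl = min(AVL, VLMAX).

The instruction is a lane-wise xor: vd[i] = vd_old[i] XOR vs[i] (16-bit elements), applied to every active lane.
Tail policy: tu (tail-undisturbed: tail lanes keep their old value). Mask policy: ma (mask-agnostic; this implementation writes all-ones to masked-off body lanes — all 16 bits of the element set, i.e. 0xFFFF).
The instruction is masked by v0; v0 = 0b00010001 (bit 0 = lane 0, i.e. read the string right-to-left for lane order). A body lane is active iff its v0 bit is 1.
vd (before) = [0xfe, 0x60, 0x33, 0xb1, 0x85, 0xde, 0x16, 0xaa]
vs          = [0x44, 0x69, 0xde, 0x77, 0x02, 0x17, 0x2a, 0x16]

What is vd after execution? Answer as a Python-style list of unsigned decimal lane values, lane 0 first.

VLMAX = (256 × 1/2) / 16 = 8 lanes
AVL=32 > VLMAX=8, so vl = 8
lane  0: xor(0xfe,0x44) ⇒ 0xba
lane  1: mask-off/ones ⇒ 0xffff
lane  2: mask-off/ones ⇒ 0xffff
lane  3: mask-off/ones ⇒ 0xffff
lane  4: xor(0x85,0x02) ⇒ 0x87
lane  5: mask-off/ones ⇒ 0xffff
lane  6: mask-off/ones ⇒ 0xffff
lane  7: mask-off/ones ⇒ 0xffff

vd = [186, 65535, 65535, 65535, 135, 65535, 65535, 65535]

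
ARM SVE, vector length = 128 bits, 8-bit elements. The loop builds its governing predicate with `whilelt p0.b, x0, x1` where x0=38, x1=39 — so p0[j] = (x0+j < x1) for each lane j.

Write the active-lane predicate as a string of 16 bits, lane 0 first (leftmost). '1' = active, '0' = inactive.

predicate = 1000000000000000

register lanes = 128/8 = 16
whilelt: lane j active iff 38+j < 39 → j < 1 → 1 active
bits (lane 0 leftmost): 1000000000000000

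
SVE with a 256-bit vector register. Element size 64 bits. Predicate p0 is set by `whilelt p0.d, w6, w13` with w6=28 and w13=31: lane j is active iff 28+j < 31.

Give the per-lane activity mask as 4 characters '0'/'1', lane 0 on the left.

lane count: 256 div 64 = 4
whilelt: lane j active iff 28+j < 31 → j < 3 → 3 active
bits (lane 0 leftmost): 1110

predicate = 1110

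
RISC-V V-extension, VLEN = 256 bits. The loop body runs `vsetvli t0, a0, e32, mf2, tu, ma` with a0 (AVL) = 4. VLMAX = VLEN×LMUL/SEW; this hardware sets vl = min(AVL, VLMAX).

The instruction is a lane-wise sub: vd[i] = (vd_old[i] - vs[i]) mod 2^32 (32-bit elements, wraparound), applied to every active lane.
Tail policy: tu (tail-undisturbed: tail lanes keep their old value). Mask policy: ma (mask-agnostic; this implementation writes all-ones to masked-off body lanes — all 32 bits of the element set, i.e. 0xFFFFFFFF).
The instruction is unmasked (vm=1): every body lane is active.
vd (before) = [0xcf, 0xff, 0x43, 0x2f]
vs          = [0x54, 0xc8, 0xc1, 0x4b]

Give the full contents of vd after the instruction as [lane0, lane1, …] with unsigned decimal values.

vd = [123, 55, 4294967170, 4294967268]

VLMAX = VLEN×LMUL/SEW = 256×1/2/32 = 4
vl ← min(4, 4) = 4
[0] sub(0xcf,0x54) = 0x7b
[1] sub(0xff,0xc8) = 0x37
[2] sub(0x43,0xc1) = 0xffffff82
[3] sub(0x2f,0x4b) = 0xffffffe4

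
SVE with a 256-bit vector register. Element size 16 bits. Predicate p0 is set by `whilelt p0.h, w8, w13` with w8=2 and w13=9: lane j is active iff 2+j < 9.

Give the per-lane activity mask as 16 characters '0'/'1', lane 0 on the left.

lane count: 256 div 16 = 16
active while 2+j < 9, i.e. j ∈ [0,7) capped at 16 ⇒ 7
bits (lane 0 leftmost): 1111111000000000

predicate = 1111111000000000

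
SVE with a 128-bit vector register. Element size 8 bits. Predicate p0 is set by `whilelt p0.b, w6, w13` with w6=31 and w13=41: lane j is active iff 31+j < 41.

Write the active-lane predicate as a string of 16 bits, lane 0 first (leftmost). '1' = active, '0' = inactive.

predicate = 1111111111000000

lane count: 128 div 8 = 16
active while 31+j < 41, i.e. j ∈ [0,10) capped at 16 ⇒ 10
bits (lane 0 leftmost): 1111111111000000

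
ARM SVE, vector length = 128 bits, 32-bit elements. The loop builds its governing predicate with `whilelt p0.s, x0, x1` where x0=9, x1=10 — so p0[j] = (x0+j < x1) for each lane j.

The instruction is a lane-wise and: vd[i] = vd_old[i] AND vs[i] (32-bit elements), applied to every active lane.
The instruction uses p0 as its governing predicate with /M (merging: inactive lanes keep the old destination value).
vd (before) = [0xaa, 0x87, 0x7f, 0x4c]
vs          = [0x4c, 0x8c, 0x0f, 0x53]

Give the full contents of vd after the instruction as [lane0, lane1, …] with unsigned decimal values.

vd = [8, 135, 127, 76]

128-bit reg / 32-bit elem → 4 lanes
active while 9+j < 10, i.e. j ∈ [0,1) capped at 4 ⇒ 1
vd[0] and(0xaa,0x4c) -> 0x08
vd[1] tail/keep -> 0x87
vd[2] tail/keep -> 0x7f
vd[3] tail/keep -> 0x4c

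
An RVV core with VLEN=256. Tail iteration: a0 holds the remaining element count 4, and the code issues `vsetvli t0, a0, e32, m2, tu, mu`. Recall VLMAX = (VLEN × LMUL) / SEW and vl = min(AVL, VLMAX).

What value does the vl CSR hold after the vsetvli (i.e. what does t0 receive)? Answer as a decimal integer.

vl = 4

lanes per group: 256·2/32 = 16
AVL=4 ≤ VLMAX=16, so vl = 4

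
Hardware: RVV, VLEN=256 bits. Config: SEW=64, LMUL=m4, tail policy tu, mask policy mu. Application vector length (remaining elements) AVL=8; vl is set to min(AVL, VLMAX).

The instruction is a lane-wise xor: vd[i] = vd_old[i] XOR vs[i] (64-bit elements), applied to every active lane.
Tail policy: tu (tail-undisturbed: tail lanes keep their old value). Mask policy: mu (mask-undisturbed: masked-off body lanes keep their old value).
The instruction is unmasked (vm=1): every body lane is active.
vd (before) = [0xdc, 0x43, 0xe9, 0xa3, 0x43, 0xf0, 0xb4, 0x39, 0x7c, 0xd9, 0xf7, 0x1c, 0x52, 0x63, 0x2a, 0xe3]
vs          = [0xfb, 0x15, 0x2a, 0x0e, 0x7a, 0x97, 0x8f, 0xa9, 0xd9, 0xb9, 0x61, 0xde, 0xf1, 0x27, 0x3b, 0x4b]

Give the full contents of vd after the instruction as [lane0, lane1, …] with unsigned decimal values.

lanes per group: 256·4/64 = 16
vl ← min(8, 16) = 8
lane  0: xor(0xdc,0xfb) ⇒ 0x27
lane  1: xor(0x43,0x15) ⇒ 0x56
lane  2: xor(0xe9,0x2a) ⇒ 0xc3
lane  3: xor(0xa3,0x0e) ⇒ 0xad
lane  4: xor(0x43,0x7a) ⇒ 0x39
lane  5: xor(0xf0,0x97) ⇒ 0x67
lane  6: xor(0xb4,0x8f) ⇒ 0x3b
lane  7: xor(0x39,0xa9) ⇒ 0x90
lane  8: tail/keep ⇒ 0x7c
lane  9: tail/keep ⇒ 0xd9
lane 10: tail/keep ⇒ 0xf7
lane 11: tail/keep ⇒ 0x1c
lane 12: tail/keep ⇒ 0x52
lane 13: tail/keep ⇒ 0x63
lane 14: tail/keep ⇒ 0x2a
lane 15: tail/keep ⇒ 0xe3

vd = [39, 86, 195, 173, 57, 103, 59, 144, 124, 217, 247, 28, 82, 99, 42, 227]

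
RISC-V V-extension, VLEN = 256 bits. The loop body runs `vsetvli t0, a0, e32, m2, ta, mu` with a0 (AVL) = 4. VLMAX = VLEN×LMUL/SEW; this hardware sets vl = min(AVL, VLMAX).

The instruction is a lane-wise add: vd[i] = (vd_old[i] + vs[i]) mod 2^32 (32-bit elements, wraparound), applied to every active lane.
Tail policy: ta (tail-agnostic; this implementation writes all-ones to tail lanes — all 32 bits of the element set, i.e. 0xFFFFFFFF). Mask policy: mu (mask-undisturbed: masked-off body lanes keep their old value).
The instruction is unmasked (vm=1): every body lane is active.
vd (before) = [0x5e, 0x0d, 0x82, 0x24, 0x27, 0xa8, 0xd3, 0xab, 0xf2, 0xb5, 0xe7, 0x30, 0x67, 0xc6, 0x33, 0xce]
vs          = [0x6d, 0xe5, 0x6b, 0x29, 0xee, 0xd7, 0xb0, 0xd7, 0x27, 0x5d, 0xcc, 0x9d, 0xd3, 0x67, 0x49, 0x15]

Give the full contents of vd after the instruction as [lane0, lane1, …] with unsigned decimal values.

lanes per group: 256·2/32 = 16
vl ← min(4, 16) = 4
lane  0: add(0x5e,0x6d) ⇒ 0xcb
lane  1: add(0x0d,0xe5) ⇒ 0xf2
lane  2: add(0x82,0x6b) ⇒ 0xed
lane  3: add(0x24,0x29) ⇒ 0x4d
lane  4: tail/ones ⇒ 0xffffffff
lane  5: tail/ones ⇒ 0xffffffff
lane  6: tail/ones ⇒ 0xffffffff
lane  7: tail/ones ⇒ 0xffffffff
lane  8: tail/ones ⇒ 0xffffffff
lane  9: tail/ones ⇒ 0xffffffff
lane 10: tail/ones ⇒ 0xffffffff
lane 11: tail/ones ⇒ 0xffffffff
lane 12: tail/ones ⇒ 0xffffffff
lane 13: tail/ones ⇒ 0xffffffff
lane 14: tail/ones ⇒ 0xffffffff
lane 15: tail/ones ⇒ 0xffffffff

vd = [203, 242, 237, 77, 4294967295, 4294967295, 4294967295, 4294967295, 4294967295, 4294967295, 4294967295, 4294967295, 4294967295, 4294967295, 4294967295, 4294967295]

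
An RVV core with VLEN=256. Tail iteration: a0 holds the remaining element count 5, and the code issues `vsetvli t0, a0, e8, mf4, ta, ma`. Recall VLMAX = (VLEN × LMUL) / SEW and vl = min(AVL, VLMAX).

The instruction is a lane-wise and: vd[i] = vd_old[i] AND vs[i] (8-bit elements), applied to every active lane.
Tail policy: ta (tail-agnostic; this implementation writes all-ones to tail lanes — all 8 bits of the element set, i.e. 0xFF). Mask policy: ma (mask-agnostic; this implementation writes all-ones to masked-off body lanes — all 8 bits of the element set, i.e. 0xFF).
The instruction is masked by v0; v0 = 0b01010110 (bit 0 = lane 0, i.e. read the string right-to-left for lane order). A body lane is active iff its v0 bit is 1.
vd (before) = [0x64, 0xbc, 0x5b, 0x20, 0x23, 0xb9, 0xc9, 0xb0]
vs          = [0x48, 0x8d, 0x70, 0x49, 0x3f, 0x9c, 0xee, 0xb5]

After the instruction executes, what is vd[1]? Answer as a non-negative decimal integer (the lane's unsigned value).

lanes per group: 256·1/4/8 = 8
vl ← min(5, 8) = 5
vd[0] mask-off/ones -> 0xff
vd[1] and(0xbc,0x8d) -> 0x8c
vd[2] and(0x5b,0x70) -> 0x50
vd[3] mask-off/ones -> 0xff
vd[4] and(0x23,0x3f) -> 0x23
vd[5] tail/ones -> 0xff
vd[6] tail/ones -> 0xff
vd[7] tail/ones -> 0xff

vd[1] = 140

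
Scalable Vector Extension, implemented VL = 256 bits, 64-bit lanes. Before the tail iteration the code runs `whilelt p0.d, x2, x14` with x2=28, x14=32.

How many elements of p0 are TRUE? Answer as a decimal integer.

vl = 4

register lanes = 256/64 = 4
whilelt: lane j active iff 28+j < 32 → j < 4 → 4 active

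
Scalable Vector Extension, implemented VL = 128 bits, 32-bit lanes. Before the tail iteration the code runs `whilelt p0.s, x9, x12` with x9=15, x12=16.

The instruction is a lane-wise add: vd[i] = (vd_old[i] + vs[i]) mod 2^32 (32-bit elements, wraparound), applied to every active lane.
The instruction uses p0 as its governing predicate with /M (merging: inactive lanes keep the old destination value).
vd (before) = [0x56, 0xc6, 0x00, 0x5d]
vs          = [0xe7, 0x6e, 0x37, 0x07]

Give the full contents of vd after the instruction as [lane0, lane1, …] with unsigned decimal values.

128-bit reg / 32-bit elem → 4 lanes
active while 15+j < 16, i.e. j ∈ [0,1) capped at 4 ⇒ 1
[0] add(0x56,0xe7) = 0x13d
[1] tail/keep = 0xc6
[2] tail/keep = 0x00
[3] tail/keep = 0x5d

vd = [317, 198, 0, 93]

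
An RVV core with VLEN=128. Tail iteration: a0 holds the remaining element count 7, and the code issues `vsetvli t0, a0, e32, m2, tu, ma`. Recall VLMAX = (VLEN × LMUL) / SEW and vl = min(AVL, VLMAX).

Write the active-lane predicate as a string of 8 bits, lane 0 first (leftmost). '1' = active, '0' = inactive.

VLMAX = VLEN×LMUL/SEW = 128×2/32 = 8
vl = min(AVL, VLMAX) = min(7, 8) = 7
bits (lane 0 leftmost): 11111110

predicate = 11111110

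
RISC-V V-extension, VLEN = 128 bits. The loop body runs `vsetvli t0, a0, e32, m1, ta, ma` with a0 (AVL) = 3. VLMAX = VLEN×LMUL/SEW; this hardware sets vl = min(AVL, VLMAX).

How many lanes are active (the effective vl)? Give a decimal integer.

vl = 3

VLMAX = (128 × 1) / 32 = 4 lanes
AVL=3 ≤ VLMAX=4, so vl = 3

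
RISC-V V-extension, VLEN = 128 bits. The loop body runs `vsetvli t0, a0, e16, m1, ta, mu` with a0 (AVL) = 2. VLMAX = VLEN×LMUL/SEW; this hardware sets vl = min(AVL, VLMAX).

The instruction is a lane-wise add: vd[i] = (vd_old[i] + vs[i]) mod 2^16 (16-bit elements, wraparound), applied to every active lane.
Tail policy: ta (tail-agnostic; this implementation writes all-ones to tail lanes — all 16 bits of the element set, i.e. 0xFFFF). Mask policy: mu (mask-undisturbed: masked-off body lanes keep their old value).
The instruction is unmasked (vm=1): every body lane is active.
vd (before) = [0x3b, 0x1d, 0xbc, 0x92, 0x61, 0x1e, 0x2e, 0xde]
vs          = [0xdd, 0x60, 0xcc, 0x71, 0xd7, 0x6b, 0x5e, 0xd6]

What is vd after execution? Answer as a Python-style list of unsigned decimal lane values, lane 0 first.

lanes per group: 128·1/16 = 8
AVL=2 ≤ VLMAX=8, so vl = 2
vd[0] add(0x3b,0xdd) -> 0x118
vd[1] add(0x1d,0x60) -> 0x7d
vd[2] tail/ones -> 0xffff
vd[3] tail/ones -> 0xffff
vd[4] tail/ones -> 0xffff
vd[5] tail/ones -> 0xffff
vd[6] tail/ones -> 0xffff
vd[7] tail/ones -> 0xffff

vd = [280, 125, 65535, 65535, 65535, 65535, 65535, 65535]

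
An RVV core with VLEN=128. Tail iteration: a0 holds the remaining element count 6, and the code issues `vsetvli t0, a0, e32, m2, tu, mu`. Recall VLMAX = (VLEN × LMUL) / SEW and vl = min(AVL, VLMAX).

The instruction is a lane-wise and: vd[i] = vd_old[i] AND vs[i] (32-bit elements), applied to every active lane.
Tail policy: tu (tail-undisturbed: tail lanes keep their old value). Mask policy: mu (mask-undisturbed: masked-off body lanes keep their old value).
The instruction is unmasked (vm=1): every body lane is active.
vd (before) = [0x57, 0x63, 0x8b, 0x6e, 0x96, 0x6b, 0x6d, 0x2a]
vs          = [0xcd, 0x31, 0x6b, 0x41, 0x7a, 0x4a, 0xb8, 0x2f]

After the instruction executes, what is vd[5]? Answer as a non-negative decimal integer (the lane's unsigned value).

vd[5] = 74

VLMAX = (128 × 2) / 32 = 8 lanes
vl ← min(6, 8) = 6
lane  0: and(0x57,0xcd) ⇒ 0x45
lane  1: and(0x63,0x31) ⇒ 0x21
lane  2: and(0x8b,0x6b) ⇒ 0x0b
lane  3: and(0x6e,0x41) ⇒ 0x40
lane  4: and(0x96,0x7a) ⇒ 0x12
lane  5: and(0x6b,0x4a) ⇒ 0x4a
lane  6: tail/keep ⇒ 0x6d
lane  7: tail/keep ⇒ 0x2a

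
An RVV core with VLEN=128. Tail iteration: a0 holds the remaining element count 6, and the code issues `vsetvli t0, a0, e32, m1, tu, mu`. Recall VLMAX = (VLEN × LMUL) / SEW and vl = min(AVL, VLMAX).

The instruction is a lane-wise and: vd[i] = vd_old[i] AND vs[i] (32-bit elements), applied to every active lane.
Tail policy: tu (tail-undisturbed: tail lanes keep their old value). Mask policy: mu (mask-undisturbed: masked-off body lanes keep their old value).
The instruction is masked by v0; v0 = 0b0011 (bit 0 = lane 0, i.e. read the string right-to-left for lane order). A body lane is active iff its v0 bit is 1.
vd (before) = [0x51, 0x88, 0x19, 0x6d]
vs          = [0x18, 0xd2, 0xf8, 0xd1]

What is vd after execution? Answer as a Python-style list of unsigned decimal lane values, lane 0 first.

VLMAX = VLEN×LMUL/SEW = 128×1/32 = 4
vl = min(AVL, VLMAX) = min(6, 4) = 4
  i=0: and(0x51,0x18) → 16
  i=1: and(0x88,0xd2) → 128
  i=2: mask-off/keep → 25
  i=3: mask-off/keep → 109

vd = [16, 128, 25, 109]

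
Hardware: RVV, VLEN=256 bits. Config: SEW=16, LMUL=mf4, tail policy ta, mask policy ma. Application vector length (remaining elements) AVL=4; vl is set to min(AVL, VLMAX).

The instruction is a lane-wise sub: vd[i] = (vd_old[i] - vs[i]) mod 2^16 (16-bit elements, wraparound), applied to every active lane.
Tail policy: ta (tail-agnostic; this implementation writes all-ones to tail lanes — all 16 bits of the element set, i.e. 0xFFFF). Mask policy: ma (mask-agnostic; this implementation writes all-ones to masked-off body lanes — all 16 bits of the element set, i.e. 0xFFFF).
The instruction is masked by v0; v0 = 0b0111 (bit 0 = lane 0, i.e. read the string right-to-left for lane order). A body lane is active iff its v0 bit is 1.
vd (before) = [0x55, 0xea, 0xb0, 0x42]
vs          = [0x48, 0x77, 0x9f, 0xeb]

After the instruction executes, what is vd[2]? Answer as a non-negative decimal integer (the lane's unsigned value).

VLMAX = (256 × 1/4) / 16 = 4 lanes
vl ← min(4, 4) = 4
vd[0] sub(0x55,0x48) -> 0x0d
vd[1] sub(0xea,0x77) -> 0x73
vd[2] sub(0xb0,0x9f) -> 0x11
vd[3] mask-off/ones -> 0xffff

vd[2] = 17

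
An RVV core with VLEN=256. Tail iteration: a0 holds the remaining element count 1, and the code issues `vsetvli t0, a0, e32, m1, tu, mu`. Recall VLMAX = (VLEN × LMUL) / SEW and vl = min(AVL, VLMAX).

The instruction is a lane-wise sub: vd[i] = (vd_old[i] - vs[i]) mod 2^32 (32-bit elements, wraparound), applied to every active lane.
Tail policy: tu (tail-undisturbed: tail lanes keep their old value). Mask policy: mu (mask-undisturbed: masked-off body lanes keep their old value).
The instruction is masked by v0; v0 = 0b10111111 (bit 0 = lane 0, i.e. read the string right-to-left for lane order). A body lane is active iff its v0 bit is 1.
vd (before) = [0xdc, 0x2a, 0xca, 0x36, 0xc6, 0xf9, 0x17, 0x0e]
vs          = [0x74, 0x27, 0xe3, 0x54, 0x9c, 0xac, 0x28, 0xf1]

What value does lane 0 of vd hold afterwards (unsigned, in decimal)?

vd[0] = 104

VLMAX = (256 × 1) / 32 = 8 lanes
vl = min(AVL, VLMAX) = min(1, 8) = 1
[0] sub(0xdc,0x74) = 0x68
[1] tail/keep = 0x2a
[2] tail/keep = 0xca
[3] tail/keep = 0x36
[4] tail/keep = 0xc6
[5] tail/keep = 0xf9
[6] tail/keep = 0x17
[7] tail/keep = 0x0e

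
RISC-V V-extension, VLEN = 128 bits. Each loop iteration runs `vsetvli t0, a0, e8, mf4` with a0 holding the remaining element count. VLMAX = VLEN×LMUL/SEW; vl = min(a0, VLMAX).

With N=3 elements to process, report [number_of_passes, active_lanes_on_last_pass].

lanes per group: 128·1/4/8 = 4
3 elements at 4/iter → 1 passes, remainder 3 on the last

[iterations, last_vl] = [1, 3]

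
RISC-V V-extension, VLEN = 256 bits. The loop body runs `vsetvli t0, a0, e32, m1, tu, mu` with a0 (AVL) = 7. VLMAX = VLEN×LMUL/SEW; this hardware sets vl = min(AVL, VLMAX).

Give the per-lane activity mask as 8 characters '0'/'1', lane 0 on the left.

predicate = 11111110

VLMAX = (256 × 1) / 32 = 8 lanes
vl ← min(7, 8) = 7
bits (lane 0 leftmost): 11111110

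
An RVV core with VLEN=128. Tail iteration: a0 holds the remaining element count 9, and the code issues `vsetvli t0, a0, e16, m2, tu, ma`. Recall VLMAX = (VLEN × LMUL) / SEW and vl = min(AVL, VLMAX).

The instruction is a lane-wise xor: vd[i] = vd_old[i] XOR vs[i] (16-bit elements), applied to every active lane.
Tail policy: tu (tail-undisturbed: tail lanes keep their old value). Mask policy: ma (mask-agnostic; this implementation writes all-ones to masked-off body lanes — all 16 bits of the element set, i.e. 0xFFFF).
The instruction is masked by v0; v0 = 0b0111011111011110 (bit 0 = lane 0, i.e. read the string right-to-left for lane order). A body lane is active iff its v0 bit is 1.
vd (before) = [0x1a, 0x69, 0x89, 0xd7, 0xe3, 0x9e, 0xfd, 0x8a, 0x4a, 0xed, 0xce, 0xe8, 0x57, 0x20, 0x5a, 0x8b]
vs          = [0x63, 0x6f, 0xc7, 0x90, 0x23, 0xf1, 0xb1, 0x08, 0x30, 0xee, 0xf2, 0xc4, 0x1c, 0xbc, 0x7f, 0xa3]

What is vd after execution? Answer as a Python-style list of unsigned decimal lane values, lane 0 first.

vd = [65535, 6, 78, 71, 192, 65535, 76, 130, 122, 237, 206, 232, 87, 32, 90, 139]

VLMAX = VLEN×LMUL/SEW = 128×2/16 = 16
AVL=9 ≤ VLMAX=16, so vl = 9
[0] mask-off/ones = 0xffff
[1] xor(0x69,0x6f) = 0x06
[2] xor(0x89,0xc7) = 0x4e
[3] xor(0xd7,0x90) = 0x47
[4] xor(0xe3,0x23) = 0xc0
[5] mask-off/ones = 0xffff
[6] xor(0xfd,0xb1) = 0x4c
[7] xor(0x8a,0x08) = 0x82
[8] xor(0x4a,0x30) = 0x7a
[9] tail/keep = 0xed
[10] tail/keep = 0xce
[11] tail/keep = 0xe8
[12] tail/keep = 0x57
[13] tail/keep = 0x20
[14] tail/keep = 0x5a
[15] tail/keep = 0x8b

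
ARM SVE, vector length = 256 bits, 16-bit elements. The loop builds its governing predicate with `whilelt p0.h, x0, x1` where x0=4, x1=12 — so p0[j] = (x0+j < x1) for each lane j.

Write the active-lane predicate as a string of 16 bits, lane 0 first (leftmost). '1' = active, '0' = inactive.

predicate = 1111111100000000

register lanes = 256/16 = 16
whilelt: lane j active iff 4+j < 12 → j < 8 → 8 active
bits (lane 0 leftmost): 1111111100000000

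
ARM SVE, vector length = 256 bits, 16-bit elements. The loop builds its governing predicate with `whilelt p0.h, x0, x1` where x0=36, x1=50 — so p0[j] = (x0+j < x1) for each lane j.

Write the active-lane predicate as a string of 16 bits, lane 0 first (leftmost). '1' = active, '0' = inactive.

predicate = 1111111111111100

lane count: 256 div 16 = 16
active while 36+j < 50, i.e. j ∈ [0,14) capped at 16 ⇒ 14
bits (lane 0 leftmost): 1111111111111100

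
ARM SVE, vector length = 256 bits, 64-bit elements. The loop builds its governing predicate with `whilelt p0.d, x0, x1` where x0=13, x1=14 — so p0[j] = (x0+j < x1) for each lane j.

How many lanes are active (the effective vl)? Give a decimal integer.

lane count: 256 div 64 = 4
whilelt: lane j active iff 13+j < 14 → j < 1 → 1 active

vl = 1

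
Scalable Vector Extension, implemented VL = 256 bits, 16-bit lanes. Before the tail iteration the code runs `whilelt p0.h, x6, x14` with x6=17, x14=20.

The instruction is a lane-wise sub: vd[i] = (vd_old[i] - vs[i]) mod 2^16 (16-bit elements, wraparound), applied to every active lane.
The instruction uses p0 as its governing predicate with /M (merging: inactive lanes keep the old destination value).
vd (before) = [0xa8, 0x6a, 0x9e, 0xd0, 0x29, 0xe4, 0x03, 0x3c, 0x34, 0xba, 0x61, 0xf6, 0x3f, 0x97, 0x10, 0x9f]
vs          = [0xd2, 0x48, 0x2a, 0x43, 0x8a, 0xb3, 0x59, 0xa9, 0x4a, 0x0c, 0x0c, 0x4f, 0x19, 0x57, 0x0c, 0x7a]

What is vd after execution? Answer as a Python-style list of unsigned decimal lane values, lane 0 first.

vd = [65494, 34, 116, 208, 41, 228, 3, 60, 52, 186, 97, 246, 63, 151, 16, 159]

256-bit reg / 16-bit elem → 16 lanes
active while 17+j < 20, i.e. j ∈ [0,3) capped at 16 ⇒ 3
  i=0: sub(0xa8,0xd2) → 65494
  i=1: sub(0x6a,0x48) → 34
  i=2: sub(0x9e,0x2a) → 116
  i=3: tail/keep → 208
  i=4: tail/keep → 41
  i=5: tail/keep → 228
  i=6: tail/keep → 3
  i=7: tail/keep → 60
  i=8: tail/keep → 52
  i=9: tail/keep → 186
  i=10: tail/keep → 97
  i=11: tail/keep → 246
  i=12: tail/keep → 63
  i=13: tail/keep → 151
  i=14: tail/keep → 16
  i=15: tail/keep → 159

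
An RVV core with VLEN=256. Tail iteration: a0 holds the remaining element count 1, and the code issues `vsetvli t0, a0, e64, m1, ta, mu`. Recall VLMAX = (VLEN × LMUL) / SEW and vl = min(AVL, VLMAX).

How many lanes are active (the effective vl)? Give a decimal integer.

lanes per group: 256·1/64 = 4
AVL=1 ≤ VLMAX=4, so vl = 1

vl = 1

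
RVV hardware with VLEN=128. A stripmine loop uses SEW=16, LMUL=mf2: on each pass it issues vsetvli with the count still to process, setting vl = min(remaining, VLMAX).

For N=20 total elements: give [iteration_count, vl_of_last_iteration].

VLMAX = VLEN×LMUL/SEW = 128×1/2/16 = 4
N=20: ⌈20/4⌉ = 5 iters; last vl = 20 − 4×4 = 4

[iterations, last_vl] = [5, 4]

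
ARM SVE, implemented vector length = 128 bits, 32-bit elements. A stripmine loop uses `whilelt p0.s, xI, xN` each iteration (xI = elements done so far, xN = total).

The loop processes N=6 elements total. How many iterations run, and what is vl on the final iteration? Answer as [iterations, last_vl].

[iterations, last_vl] = [2, 2]

128-bit reg / 32-bit elem → 4 lanes
6 elements at 4/iter → 2 passes, remainder 2 on the last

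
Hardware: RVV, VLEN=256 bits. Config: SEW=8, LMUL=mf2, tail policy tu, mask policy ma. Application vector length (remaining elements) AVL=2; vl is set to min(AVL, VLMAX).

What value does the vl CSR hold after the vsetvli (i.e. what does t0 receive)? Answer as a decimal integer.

VLMAX = VLEN×LMUL/SEW = 256×1/2/8 = 16
vl ← min(2, 16) = 2

vl = 2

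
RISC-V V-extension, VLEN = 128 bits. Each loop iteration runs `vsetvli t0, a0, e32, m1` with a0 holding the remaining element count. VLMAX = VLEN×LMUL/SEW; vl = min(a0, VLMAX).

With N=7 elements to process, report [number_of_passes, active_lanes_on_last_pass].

VLMAX = (128 × 1) / 32 = 4 lanes
N=7: ⌈7/4⌉ = 2 iters; last vl = 7 − 1×4 = 3

[iterations, last_vl] = [2, 3]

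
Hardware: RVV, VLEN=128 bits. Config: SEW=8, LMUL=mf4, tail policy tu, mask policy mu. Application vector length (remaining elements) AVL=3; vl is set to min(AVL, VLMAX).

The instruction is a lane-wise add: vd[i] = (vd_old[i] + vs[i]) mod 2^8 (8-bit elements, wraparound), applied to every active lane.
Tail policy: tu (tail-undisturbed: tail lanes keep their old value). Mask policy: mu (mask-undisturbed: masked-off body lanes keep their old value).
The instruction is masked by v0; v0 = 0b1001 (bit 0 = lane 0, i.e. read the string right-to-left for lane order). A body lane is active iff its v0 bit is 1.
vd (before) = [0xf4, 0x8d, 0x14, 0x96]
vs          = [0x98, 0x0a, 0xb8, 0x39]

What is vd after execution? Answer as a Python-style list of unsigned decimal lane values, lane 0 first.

lanes per group: 128·1/4/8 = 4
vl = min(AVL, VLMAX) = min(3, 4) = 3
vd[0] add(0xf4,0x98) -> 0x8c
vd[1] mask-off/keep -> 0x8d
vd[2] mask-off/keep -> 0x14
vd[3] tail/keep -> 0x96

vd = [140, 141, 20, 150]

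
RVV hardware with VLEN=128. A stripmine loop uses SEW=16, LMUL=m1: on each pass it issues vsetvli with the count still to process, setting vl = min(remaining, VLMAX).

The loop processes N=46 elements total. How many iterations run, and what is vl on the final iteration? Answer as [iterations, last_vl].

[iterations, last_vl] = [6, 6]

VLMAX = VLEN×LMUL/SEW = 128×1/16 = 8
iterations = ceil(46/8) = 6; final-pass vl = 6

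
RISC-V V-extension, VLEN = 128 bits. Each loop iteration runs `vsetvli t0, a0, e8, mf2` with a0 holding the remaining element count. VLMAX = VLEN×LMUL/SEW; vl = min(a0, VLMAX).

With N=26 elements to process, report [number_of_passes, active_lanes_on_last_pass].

[iterations, last_vl] = [4, 2]

VLMAX = VLEN×LMUL/SEW = 128×1/2/8 = 8
26 elements at 8/iter → 4 passes, remainder 2 on the last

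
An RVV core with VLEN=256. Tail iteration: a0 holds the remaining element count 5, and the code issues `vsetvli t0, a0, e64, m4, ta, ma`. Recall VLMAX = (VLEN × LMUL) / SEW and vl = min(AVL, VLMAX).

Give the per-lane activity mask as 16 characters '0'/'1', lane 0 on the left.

VLMAX = VLEN×LMUL/SEW = 256×4/64 = 16
AVL=5 ≤ VLMAX=16, so vl = 5
bits (lane 0 leftmost): 1111100000000000

predicate = 1111100000000000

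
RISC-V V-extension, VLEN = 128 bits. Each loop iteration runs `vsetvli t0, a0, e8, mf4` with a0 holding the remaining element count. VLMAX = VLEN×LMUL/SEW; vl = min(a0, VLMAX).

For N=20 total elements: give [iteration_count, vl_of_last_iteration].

[iterations, last_vl] = [5, 4]

lanes per group: 128·1/4/8 = 4
N=20: ⌈20/4⌉ = 5 iters; last vl = 20 − 4×4 = 4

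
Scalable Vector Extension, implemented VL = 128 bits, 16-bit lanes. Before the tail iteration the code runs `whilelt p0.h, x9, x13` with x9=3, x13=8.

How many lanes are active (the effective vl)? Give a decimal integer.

register lanes = 128/16 = 8
whilelt: lane j active iff 3+j < 8 → j < 5 → 5 active

vl = 5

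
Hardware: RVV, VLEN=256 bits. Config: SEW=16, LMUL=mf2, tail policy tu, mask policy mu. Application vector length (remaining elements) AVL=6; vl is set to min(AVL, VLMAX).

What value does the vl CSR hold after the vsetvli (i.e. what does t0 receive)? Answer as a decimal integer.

vl = 6

VLMAX = (256 × 1/2) / 16 = 8 lanes
vl = min(AVL, VLMAX) = min(6, 8) = 6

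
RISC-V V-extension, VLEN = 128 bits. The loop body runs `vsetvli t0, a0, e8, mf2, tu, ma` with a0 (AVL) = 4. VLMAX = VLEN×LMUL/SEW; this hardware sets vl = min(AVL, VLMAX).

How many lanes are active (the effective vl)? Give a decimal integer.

vl = 4

VLMAX = VLEN×LMUL/SEW = 128×1/2/8 = 8
vl ← min(4, 8) = 4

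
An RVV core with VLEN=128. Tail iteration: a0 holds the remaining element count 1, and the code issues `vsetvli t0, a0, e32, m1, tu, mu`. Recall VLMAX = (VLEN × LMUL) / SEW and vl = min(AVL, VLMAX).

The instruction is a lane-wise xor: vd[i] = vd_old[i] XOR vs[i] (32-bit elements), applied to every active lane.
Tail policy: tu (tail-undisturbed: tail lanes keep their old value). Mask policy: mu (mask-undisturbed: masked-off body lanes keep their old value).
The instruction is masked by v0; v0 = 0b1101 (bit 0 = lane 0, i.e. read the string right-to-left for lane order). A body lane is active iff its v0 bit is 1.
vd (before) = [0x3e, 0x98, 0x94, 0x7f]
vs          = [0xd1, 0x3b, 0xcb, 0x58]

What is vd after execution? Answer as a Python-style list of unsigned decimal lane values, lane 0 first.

lanes per group: 128·1/32 = 4
vl ← min(1, 4) = 1
[0] xor(0x3e,0xd1) = 0xef
[1] tail/keep = 0x98
[2] tail/keep = 0x94
[3] tail/keep = 0x7f

vd = [239, 152, 148, 127]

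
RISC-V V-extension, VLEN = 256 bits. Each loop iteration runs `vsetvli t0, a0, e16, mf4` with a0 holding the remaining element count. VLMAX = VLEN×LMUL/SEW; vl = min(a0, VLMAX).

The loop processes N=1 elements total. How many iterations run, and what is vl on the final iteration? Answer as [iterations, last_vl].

VLMAX = (256 × 1/4) / 16 = 4 lanes
iterations = ceil(1/4) = 1; final-pass vl = 1

[iterations, last_vl] = [1, 1]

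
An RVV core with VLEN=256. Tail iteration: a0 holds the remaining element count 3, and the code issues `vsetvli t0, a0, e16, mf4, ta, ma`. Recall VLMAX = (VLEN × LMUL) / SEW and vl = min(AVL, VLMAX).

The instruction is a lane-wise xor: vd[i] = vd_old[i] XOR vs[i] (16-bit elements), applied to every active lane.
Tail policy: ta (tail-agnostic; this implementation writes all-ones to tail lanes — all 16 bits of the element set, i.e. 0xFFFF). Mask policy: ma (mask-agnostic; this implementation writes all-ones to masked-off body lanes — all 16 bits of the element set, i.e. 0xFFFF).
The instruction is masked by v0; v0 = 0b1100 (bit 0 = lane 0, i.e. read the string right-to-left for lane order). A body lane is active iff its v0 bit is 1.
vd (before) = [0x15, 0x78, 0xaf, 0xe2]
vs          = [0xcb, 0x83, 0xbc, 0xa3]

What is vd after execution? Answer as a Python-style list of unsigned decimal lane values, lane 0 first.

vd = [65535, 65535, 19, 65535]

VLMAX = (256 × 1/4) / 16 = 4 lanes
vl ← min(3, 4) = 3
  i=0: mask-off/ones → 65535
  i=1: mask-off/ones → 65535
  i=2: xor(0xaf,0xbc) → 19
  i=3: tail/ones → 65535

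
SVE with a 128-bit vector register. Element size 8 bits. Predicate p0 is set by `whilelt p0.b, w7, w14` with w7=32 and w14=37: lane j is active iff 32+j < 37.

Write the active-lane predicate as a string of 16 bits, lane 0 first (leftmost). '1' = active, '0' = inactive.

predicate = 1111100000000000

lane count: 128 div 8 = 16
p0[j] = (32+j < 37); true for j=0..4 → 5 lanes set
bits (lane 0 leftmost): 1111100000000000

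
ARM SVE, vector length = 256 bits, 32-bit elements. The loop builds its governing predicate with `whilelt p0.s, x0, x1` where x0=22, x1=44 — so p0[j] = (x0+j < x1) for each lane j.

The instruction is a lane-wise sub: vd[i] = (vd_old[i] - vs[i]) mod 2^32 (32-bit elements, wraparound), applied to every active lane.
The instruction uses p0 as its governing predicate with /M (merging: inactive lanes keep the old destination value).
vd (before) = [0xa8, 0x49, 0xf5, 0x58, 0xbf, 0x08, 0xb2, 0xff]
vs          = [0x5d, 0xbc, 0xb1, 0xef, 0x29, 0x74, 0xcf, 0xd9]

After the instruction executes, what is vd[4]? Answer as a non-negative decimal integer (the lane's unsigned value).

vd[4] = 150

256-bit reg / 32-bit elem → 8 lanes
whilelt: lane j active iff 22+j < 44 → j < 22 → 8 active
vd[0] sub(0xa8,0x5d) -> 0x4b
vd[1] sub(0x49,0xbc) -> 0xffffff8d
vd[2] sub(0xf5,0xb1) -> 0x44
vd[3] sub(0x58,0xef) -> 0xffffff69
vd[4] sub(0xbf,0x29) -> 0x96
vd[5] sub(0x08,0x74) -> 0xffffff94
vd[6] sub(0xb2,0xcf) -> 0xffffffe3
vd[7] sub(0xff,0xd9) -> 0x26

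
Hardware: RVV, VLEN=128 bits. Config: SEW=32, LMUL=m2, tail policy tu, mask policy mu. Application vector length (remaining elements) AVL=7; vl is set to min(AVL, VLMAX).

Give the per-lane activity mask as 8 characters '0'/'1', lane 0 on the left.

VLMAX = (128 × 2) / 32 = 8 lanes
vl ← min(7, 8) = 7
bits (lane 0 leftmost): 11111110

predicate = 11111110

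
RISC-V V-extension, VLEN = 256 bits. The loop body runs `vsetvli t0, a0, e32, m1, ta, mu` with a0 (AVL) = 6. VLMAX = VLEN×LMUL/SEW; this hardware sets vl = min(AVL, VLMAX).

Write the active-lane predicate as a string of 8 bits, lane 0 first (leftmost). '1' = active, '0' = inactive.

predicate = 11111100

VLMAX = (256 × 1) / 32 = 8 lanes
vl ← min(6, 8) = 6
bits (lane 0 leftmost): 11111100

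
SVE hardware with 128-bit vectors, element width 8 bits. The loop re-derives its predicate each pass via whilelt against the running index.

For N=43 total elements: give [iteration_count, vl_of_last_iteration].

register lanes = 128/8 = 16
iterations = ceil(43/16) = 3; final-pass vl = 11

[iterations, last_vl] = [3, 11]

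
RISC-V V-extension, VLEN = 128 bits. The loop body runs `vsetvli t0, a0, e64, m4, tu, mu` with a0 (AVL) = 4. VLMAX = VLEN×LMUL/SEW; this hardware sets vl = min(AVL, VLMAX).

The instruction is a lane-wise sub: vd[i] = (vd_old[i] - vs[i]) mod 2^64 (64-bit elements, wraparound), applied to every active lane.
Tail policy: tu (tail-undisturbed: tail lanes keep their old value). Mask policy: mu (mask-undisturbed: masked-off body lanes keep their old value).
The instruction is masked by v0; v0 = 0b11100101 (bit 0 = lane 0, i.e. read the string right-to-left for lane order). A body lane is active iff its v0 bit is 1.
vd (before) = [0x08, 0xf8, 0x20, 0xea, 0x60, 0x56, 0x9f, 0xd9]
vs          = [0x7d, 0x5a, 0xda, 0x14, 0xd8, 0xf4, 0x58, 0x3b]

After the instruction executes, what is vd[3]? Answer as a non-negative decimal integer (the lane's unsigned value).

vd[3] = 234

VLMAX = VLEN×LMUL/SEW = 128×4/64 = 8
vl = min(AVL, VLMAX) = min(4, 8) = 4
  i=0: sub(0x08,0x7d) → 18446744073709551499
  i=1: mask-off/keep → 248
  i=2: sub(0x20,0xda) → 18446744073709551430
  i=3: mask-off/keep → 234
  i=4: tail/keep → 96
  i=5: tail/keep → 86
  i=6: tail/keep → 159
  i=7: tail/keep → 217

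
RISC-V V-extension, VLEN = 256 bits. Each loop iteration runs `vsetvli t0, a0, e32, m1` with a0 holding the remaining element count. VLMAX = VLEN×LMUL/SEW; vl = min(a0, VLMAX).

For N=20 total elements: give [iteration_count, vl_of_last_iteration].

[iterations, last_vl] = [3, 4]

lanes per group: 256·1/32 = 8
iterations = ceil(20/8) = 3; final-pass vl = 4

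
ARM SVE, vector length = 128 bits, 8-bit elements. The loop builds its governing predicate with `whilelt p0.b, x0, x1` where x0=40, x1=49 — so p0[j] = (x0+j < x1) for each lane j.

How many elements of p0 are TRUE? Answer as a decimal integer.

lane count: 128 div 8 = 16
p0[j] = (40+j < 49); true for j=0..8 → 9 lanes set

vl = 9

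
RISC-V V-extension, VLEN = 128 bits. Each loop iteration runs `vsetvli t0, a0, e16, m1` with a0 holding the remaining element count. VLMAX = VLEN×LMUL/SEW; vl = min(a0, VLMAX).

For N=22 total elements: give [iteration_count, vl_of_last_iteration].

[iterations, last_vl] = [3, 6]

VLMAX = (128 × 1) / 16 = 8 lanes
22 elements at 8/iter → 3 passes, remainder 6 on the last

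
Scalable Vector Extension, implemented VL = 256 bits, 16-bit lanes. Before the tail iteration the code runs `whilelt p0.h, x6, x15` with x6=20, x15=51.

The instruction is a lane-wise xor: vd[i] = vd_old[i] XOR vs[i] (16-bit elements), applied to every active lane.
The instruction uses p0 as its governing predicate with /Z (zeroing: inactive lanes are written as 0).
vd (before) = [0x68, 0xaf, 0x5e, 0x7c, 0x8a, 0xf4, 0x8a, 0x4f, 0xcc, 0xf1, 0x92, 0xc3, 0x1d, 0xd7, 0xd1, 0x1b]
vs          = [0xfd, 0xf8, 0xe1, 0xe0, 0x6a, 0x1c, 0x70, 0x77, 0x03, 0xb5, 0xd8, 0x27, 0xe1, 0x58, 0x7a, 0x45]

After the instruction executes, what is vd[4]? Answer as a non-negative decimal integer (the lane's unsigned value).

register lanes = 256/16 = 16
active while 20+j < 51, i.e. j ∈ [0,31) capped at 16 ⇒ 16
lane  0: xor(0x68,0xfd) ⇒ 0x95
lane  1: xor(0xaf,0xf8) ⇒ 0x57
lane  2: xor(0x5e,0xe1) ⇒ 0xbf
lane  3: xor(0x7c,0xe0) ⇒ 0x9c
lane  4: xor(0x8a,0x6a) ⇒ 0xe0
lane  5: xor(0xf4,0x1c) ⇒ 0xe8
lane  6: xor(0x8a,0x70) ⇒ 0xfa
lane  7: xor(0x4f,0x77) ⇒ 0x38
lane  8: xor(0xcc,0x03) ⇒ 0xcf
lane  9: xor(0xf1,0xb5) ⇒ 0x44
lane 10: xor(0x92,0xd8) ⇒ 0x4a
lane 11: xor(0xc3,0x27) ⇒ 0xe4
lane 12: xor(0x1d,0xe1) ⇒ 0xfc
lane 13: xor(0xd7,0x58) ⇒ 0x8f
lane 14: xor(0xd1,0x7a) ⇒ 0xab
lane 15: xor(0x1b,0x45) ⇒ 0x5e

vd[4] = 224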